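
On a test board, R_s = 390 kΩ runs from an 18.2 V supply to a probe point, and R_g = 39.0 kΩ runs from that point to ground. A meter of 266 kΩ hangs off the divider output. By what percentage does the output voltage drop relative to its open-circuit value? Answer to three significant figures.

Unloaded V = 18.2 × 39.0/429.0 = 1.6545 V.
Loaded: R_g‖R_L = 34.01 kΩ, giving V = 18.2 × 34.01/424.0 = 1.4600 V.
Drop = (1.6545 − 1.4600) / 1.6545 = 11.8 %.

11.8 %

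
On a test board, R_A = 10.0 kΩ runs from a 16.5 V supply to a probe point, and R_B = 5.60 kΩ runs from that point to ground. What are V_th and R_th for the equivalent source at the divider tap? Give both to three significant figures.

V_th = 5.92 V, R_th = 3.59 kΩ

V_th is the open-circuit tap voltage: 16.5 × 5.60/(10.0 + 5.60) = 5.92 V.
With the supply zeroed, R_A and R_B appear in parallel from the tap: R_th = R_A‖R_B = (10.0 × 5.60)/15.60 = 3.59 kΩ.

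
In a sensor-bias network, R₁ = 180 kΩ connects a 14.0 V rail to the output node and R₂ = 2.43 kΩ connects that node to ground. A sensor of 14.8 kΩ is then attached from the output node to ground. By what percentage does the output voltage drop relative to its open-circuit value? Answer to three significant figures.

The divider's output (Thévenin) resistance is R₁‖R₂ = 2.398 kΩ.
Fractional drop under load = R_th/(R_th + R_L) = 2.398 / (2.398 + 14.8) = 0.1394.
So the output falls by 13.9 %.

13.9 %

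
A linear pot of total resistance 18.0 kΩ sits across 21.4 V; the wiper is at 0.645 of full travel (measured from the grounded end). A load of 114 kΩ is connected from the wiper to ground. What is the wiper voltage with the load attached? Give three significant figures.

The wiper splits the pot into (1−α)R = 6.390 kΩ above and αR = 11.61 kΩ below.
Lower section ‖ load = 10.54 kΩ.
V_wiper = 21.4 × 10.54/(6.390 + 10.54) = 13.3 V.

V ≈ 13.3 V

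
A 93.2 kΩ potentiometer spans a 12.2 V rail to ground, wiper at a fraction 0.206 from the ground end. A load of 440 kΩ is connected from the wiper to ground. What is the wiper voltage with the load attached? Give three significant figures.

V ≈ 2.43 V

The wiper splits the pot into (1−α)R = 74.00 kΩ above and αR = 19.20 kΩ below.
Lower section ‖ load = 18.40 kΩ.
V_wiper = 12.2 × 18.40/(74.00 + 18.40) = 2.43 V.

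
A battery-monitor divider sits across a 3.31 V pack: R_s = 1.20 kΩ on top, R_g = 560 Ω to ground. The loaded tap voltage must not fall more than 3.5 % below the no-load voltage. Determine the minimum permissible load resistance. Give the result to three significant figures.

R_L(min) ≈ 10.5 kΩ

Output resistance R_th = R_s‖R_g = (1200 × 560)/1760 = 381.8 Ω.
The fractional drop is R_th/(R_th + R_L); requiring this ≤ 0.0350 gives R_L ≥ R_th(1/0.0350 − 1) = 381.8 × 27.57 = 10.5 kΩ.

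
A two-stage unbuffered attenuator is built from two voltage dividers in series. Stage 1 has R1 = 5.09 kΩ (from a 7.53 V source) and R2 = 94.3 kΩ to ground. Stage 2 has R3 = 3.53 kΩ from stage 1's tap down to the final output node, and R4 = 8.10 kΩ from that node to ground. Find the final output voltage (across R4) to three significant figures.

V_out ≈ 3.52 V

Stage 2 presents R3+R4 = 11.63 kΩ as a load on stage 1's tap.
Stage 1's lower leg becomes R2‖(R3+R4) = 10.35 kΩ, so V_mid = 7.53 × 10.35/15.44 = 5.048 V.
Stage 2 is itself unloaded: V_out = V_mid × R4/(R3+R4) = 5.048 × 8.10/11.63 = 3.52 V.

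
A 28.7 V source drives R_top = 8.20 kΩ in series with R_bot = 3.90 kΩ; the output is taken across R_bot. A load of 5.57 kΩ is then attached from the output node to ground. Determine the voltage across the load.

V_out ≈ 6.27 V

The load sits in parallel with R_bot: R_bot‖R_L = (3.90 × 5.57) / (3.90 + 5.57) = 2.294 kΩ.
V_out = 28.7 × 2.294 / (8.20 + 2.294) = 28.7 × 2.294/10.49 = 6.27 V.
(Unloaded it would have been 9.25 V.)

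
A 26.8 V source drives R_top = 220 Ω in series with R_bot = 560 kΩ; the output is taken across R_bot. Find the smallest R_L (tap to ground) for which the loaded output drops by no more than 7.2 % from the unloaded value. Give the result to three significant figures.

Output resistance R_th = R_top‖R_bot = (220 × 560000)/560200 = 219.9 Ω.
The fractional drop is R_th/(R_th + R_L); requiring this ≤ 0.0720 gives R_L ≥ R_th(1/0.0720 − 1) = 219.9 × 12.89 = 2.83 kΩ.

R_L(min) ≈ 2.83 kΩ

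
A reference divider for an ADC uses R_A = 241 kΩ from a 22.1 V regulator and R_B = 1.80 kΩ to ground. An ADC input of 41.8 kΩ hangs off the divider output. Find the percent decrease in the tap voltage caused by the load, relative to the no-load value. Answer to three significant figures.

4.10 %

The divider's output (Thévenin) resistance is R_A‖R_B = 1.787 kΩ.
Fractional drop under load = R_th/(R_th + R_L) = 1.787 / (1.787 + 41.8) = 0.04099.
So the output falls by 4.10 %.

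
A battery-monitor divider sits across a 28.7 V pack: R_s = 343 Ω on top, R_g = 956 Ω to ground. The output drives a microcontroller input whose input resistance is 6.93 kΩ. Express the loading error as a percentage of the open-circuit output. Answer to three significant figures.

The divider's output (Thévenin) resistance is R_s‖R_g = 252.4 Ω.
Fractional drop under load = R_th/(R_th + R_L) = 252.4 / (252.4 + 6930) = 0.03515.
So the output falls by 3.51 %.

3.51 %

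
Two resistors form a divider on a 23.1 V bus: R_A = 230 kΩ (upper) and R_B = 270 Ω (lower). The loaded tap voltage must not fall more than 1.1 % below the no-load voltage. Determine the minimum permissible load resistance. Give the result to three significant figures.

Output resistance R_th = R_A‖R_B = (230000 × 270)/230300 = 269.7 Ω.
The fractional drop is R_th/(R_th + R_L); requiring this ≤ 0.0110 gives R_L ≥ R_th(1/0.0110 − 1) = 269.7 × 89.91 = 24.2 kΩ.

R_L(min) ≈ 24.2 kΩ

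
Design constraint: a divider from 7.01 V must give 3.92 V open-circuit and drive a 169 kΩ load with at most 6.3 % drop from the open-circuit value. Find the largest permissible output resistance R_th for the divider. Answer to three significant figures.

R_th ≤ 11.4 kΩ

Loading drop = R_th/(R_th + R_L) ≤ 0.0630, so R_th ≤ R_L · ε/(1−ε) = 169 kΩ × 0.0630/0.9370 = 11.4 kΩ.
(Any R1, R2 with R2/(R1+R2) = 0.559 and R1‖R2 ≤ 11.4 kΩ will meet the spec.)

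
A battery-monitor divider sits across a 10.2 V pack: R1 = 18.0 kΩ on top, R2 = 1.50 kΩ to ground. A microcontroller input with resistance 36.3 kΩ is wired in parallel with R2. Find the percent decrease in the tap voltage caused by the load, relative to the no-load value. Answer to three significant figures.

The divider's output (Thévenin) resistance is R1‖R2 = 1.385 kΩ.
Fractional drop under load = R_th/(R_th + R_L) = 1.385 / (1.385 + 36.3) = 0.03674.
So the output falls by 3.67 %.

3.67 %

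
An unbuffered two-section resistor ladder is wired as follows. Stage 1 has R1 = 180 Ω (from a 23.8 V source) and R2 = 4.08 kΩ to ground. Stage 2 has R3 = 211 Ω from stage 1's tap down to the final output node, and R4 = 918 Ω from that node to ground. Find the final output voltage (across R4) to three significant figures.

V_out ≈ 16.1 V

Stage 2 presents R3+R4 = 1129 Ω as a load on stage 1's tap.
Stage 1's lower leg becomes R2‖(R3+R4) = 884.3 Ω, so V_mid = 23.8 × 884.3/1064 = 19.77 V.
Stage 2 is itself unloaded: V_out = V_mid × R4/(R3+R4) = 19.77 × 918/1129 = 16.1 V.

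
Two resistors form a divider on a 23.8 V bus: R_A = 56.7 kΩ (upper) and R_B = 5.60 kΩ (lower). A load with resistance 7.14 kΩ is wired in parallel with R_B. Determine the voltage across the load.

V_out ≈ 1.25 V

The load sits in parallel with R_B: R_B‖R_L = (5.60 × 7.14) / (5.60 + 7.14) = 3.138 kΩ.
V_out = 23.8 × 3.138 / (56.7 + 3.138) = 23.8 × 3.138/59.84 = 1.25 V.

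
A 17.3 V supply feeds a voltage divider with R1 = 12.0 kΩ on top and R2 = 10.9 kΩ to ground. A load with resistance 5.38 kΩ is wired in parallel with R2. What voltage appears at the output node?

V_out ≈ 3.99 V

The load sits in parallel with R2: R2‖R_L = (10.9 × 5.38) / (10.9 + 5.38) = 3.602 kΩ.
V_out = 17.3 × 3.602 / (12.0 + 3.602) = 17.3 × 3.602/15.60 = 3.99 V.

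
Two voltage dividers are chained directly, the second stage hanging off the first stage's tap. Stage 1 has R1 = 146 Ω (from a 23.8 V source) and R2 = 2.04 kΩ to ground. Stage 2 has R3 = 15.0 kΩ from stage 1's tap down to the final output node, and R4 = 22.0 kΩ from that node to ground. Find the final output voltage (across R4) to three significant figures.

V_out ≈ 13.2 V

Stage 2 presents R3+R4 = 37000 Ω as a load on stage 1's tap.
Stage 1's lower leg becomes R2‖(R3+R4) = 1933 Ω, so V_mid = 23.8 × 1933/2079 = 22.13 V.
Stage 2 is itself unloaded: V_out = V_mid × R4/(R3+R4) = 22.13 × 22000/37000 = 13.2 V.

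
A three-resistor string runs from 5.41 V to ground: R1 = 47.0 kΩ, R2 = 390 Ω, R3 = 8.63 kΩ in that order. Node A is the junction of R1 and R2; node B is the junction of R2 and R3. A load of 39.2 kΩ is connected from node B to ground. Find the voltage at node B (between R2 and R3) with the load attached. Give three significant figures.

V ≈ 0.703 V

At node B, R3 is in parallel with the load: R3‖R_L = 7073 Ω.
Below node A the resistance is R2 + (R3‖R_L) = 7463 Ω, so V_A = 5.41 × 7463/54460 = 0.7413 V.
Then V_B = V_A × (R3‖R_L)/(R2 + R3‖R_L) = 0.7413 × 7073/7463 = 0.703 V.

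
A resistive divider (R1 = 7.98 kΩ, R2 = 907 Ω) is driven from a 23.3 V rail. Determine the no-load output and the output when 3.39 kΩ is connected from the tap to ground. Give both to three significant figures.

Open-circuit: V = 23.3 × 907/(7980 + 907) = 2.38 V.
With the load, R2 becomes R2‖R_L = 715.6 Ω, so V = 23.3 × 715.6/8696 = 1.92 V.

Unloaded: 2.38 V; loaded: 1.92 V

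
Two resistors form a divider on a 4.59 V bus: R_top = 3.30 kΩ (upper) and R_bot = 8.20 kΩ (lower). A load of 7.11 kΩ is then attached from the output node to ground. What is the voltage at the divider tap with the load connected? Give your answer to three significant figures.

V_out ≈ 2.46 V

The load sits in parallel with R_bot: R_bot‖R_L = (8.20 × 7.11) / (8.20 + 7.11) = 3.808 kΩ.
V_out = 4.59 × 3.808 / (3.30 + 3.808) = 4.59 × 3.808/7.108 = 2.46 V.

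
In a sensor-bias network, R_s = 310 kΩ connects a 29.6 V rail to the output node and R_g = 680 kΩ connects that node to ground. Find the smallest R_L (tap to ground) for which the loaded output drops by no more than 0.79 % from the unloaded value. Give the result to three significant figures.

R_L(min) ≈ 26.7 MΩ

Output resistance R_th = R_s‖R_g = (310 × 680)/990.0 = 212.9 kΩ.
The fractional drop is R_th/(R_th + R_L); requiring this ≤ 0.00790 gives R_L ≥ R_th(1/0.00790 − 1) = 212.9 × 125.6 = 26.7 MΩ.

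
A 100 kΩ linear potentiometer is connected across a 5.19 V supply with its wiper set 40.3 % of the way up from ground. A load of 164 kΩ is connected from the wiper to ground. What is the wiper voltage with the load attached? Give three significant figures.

The wiper splits the pot into (1−α)R = 59.70 kΩ above and αR = 40.30 kΩ below.
Lower section ‖ load = 32.35 kΩ.
V_wiper = 5.19 × 32.35/(59.70 + 32.35) = 1.82 V.

V ≈ 1.82 V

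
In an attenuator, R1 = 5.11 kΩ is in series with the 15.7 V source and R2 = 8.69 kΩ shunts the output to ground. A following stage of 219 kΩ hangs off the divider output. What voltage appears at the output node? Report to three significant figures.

V_out ≈ 9.74 V

The load sits in parallel with R2: R2‖R_L = (8.69 × 219) / (8.69 + 219) = 8.358 kΩ.
V_out = 15.7 × 8.358 / (5.11 + 8.358) = 15.7 × 8.358/13.47 = 9.74 V.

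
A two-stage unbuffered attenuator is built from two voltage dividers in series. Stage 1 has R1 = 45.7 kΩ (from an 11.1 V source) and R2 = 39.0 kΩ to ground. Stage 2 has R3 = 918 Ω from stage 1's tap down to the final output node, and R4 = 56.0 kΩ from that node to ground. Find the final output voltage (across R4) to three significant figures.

V_out ≈ 3.67 V

Stage 2 presents R3+R4 = 56920 Ω as a load on stage 1's tap.
Stage 1's lower leg becomes R2‖(R3+R4) = 23140 Ω, so V_mid = 11.1 × 23140/68840 = 3.731 V.
Stage 2 is itself unloaded: V_out = V_mid × R4/(R3+R4) = 3.731 × 56000/56920 = 3.67 V.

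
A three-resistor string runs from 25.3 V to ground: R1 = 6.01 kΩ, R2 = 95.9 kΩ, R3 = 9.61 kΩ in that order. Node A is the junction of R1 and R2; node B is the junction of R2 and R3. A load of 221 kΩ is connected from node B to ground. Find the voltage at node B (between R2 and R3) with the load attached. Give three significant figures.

At node B, R3 is in parallel with the load: R3‖R_L = 9.210 kΩ.
Below node A the resistance is R2 + (R3‖R_L) = 105.1 kΩ, so V_A = 25.3 × 105.1/111.1 = 23.93 V.
Then V_B = V_A × (R3‖R_L)/(R2 + R3‖R_L) = 23.93 × 9.210/105.1 = 2.10 V.

V ≈ 2.10 V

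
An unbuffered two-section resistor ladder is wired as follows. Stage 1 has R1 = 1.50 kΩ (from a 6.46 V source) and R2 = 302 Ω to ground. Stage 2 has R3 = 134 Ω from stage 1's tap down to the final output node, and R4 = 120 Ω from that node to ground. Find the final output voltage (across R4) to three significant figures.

Stage 2 presents R3+R4 = 254.0 Ω as a load on stage 1's tap.
Stage 1's lower leg becomes R2‖(R3+R4) = 138.0 Ω, so V_mid = 6.46 × 138.0/1638 = 0.5441 V.
Stage 2 is itself unloaded: V_out = V_mid × R4/(R3+R4) = 0.5441 × 120/254.0 = 0.257 V.

V_out ≈ 0.257 V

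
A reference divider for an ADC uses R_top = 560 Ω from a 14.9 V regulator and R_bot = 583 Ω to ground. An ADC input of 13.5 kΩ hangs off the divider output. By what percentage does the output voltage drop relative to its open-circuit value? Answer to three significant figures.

The divider's output (Thévenin) resistance is R_top‖R_bot = 285.6 Ω.
Fractional drop under load = R_th/(R_th + R_L) = 285.6 / (285.6 + 13500) = 0.02072.
So the output falls by 2.07 %.

2.07 %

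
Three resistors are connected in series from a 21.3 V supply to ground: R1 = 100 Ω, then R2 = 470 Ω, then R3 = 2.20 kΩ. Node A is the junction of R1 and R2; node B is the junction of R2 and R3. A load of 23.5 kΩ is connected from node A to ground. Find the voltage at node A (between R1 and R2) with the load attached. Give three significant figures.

Below node A the series string R2+R3 = 2670 Ω sits in parallel with the 23500 Ω load: 2398 Ω.
V_A = 21.3 × 2398/(100 + 2398) = 20.4 V.

V ≈ 20.4 V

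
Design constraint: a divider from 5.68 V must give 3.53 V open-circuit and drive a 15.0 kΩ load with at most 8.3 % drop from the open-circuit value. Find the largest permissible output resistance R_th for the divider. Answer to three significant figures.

R_th ≤ 1.36 kΩ

Loading drop = R_th/(R_th + R_L) ≤ 0.0830, so R_th ≤ R_L · ε/(1−ε) = 15.0 kΩ × 0.0830/0.9170 = 1.36 kΩ.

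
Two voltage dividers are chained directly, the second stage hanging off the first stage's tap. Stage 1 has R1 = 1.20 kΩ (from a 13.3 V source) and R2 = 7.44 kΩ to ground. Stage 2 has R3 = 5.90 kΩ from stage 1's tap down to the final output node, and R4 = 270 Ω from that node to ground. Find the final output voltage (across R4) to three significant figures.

Stage 2 presents R3+R4 = 6170 Ω as a load on stage 1's tap.
Stage 1's lower leg becomes R2‖(R3+R4) = 3373 Ω, so V_mid = 13.3 × 3373/4573 = 9.810 V.
Stage 2 is itself unloaded: V_out = V_mid × R4/(R3+R4) = 9.810 × 270/6170 = 0.429 V.

V_out ≈ 0.429 V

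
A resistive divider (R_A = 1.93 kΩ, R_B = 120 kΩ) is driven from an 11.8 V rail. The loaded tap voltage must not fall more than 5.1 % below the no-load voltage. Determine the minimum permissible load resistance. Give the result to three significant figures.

Output resistance R_th = R_A‖R_B = (1.93 × 120)/121.9 = 1.899 kΩ.
The fractional drop is R_th/(R_th + R_L); requiring this ≤ 0.0510 gives R_L ≥ R_th(1/0.0510 − 1) = 1.899 × 18.61 = 35.3 kΩ.

R_L(min) ≈ 35.3 kΩ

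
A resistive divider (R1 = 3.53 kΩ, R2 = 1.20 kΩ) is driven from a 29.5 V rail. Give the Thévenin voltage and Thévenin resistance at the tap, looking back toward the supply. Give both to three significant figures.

V_th = 7.48 V, R_th = 896 Ω

V_th is the open-circuit tap voltage: 29.5 × 1.20/(3.53 + 1.20) = 7.48 V.
With the supply zeroed, R1 and R2 appear in parallel from the tap: R_th = R1‖R2 = (3.53 × 1.20)/4.730 = 896 Ω.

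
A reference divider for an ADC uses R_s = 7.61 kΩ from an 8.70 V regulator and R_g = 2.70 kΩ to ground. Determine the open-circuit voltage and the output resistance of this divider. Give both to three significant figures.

V_th = 2.28 V, R_th = 1.99 kΩ

V_th is the open-circuit tap voltage: 8.70 × 2.70/(7.61 + 2.70) = 2.28 V.
With the supply zeroed, R_s and R_g appear in parallel from the tap: R_th = R_s‖R_g = (7.61 × 2.70)/10.31 = 1.99 kΩ.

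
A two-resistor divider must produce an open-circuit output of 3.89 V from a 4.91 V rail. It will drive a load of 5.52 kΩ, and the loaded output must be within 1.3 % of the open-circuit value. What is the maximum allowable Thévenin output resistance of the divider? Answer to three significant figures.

R_th ≤ 72.7 Ω

Loading drop = R_th/(R_th + R_L) ≤ 0.0130, so R_th ≤ R_L · ε/(1−ε) = 5.52 kΩ × 0.0130/0.9870 = 72.7 Ω.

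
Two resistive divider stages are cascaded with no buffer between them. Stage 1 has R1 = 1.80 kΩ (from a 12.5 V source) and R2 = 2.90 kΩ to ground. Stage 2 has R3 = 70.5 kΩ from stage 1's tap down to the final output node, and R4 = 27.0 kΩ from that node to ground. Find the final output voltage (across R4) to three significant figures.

Stage 2 presents R3+R4 = 97.50 kΩ as a load on stage 1's tap.
Stage 1's lower leg becomes R2‖(R3+R4) = 2.816 kΩ, so V_mid = 12.5 × 2.816/4.616 = 7.626 V.
Stage 2 is itself unloaded: V_out = V_mid × R4/(R3+R4) = 7.626 × 27.0/97.50 = 2.11 V.

V_out ≈ 2.11 V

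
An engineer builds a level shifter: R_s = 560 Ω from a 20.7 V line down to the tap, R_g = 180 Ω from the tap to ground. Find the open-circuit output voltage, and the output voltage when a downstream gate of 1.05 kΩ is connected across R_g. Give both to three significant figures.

Open-circuit: V = 20.7 × 180/(560 + 180) = 5.04 V.
With the load, R_g becomes R_g‖R_L = 153.7 Ω, so V = 20.7 × 153.7/713.7 = 4.46 V.

Unloaded: 5.04 V; loaded: 4.46 V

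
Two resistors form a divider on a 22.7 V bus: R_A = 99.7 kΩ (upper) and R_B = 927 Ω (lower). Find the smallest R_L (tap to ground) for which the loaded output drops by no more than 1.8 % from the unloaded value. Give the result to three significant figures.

Output resistance R_th = R_A‖R_B = (99700 × 927)/100600 = 918.5 Ω.
The fractional drop is R_th/(R_th + R_L); requiring this ≤ 0.0180 gives R_L ≥ R_th(1/0.0180 − 1) = 918.5 × 54.56 = 50.1 kΩ.

R_L(min) ≈ 50.1 kΩ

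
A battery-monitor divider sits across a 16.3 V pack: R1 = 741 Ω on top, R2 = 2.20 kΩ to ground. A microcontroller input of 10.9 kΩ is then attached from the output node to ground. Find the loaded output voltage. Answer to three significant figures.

V_out ≈ 11.6 V

The load sits in parallel with R2: R2‖R_L = (2200 × 10900) / (2200 + 10900) = 1831 Ω.
V_out = 16.3 × 1831 / (741 + 1831) = 16.3 × 1831/2572 = 11.6 V.
(Unloaded it would have been 12.2 V.)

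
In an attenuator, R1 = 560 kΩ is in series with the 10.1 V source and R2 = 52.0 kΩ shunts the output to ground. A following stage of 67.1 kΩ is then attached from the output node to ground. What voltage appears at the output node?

V_out ≈ 0.502 V

The load sits in parallel with R2: R2‖R_L = (52.0 × 67.1) / (52.0 + 67.1) = 29.30 kΩ.
V_out = 10.1 × 29.30 / (560 + 29.30) = 10.1 × 29.30/589.3 = 0.502 V.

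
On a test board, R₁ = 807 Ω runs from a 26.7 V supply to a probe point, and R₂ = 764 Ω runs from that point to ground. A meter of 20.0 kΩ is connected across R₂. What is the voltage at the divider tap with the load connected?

V_out ≈ 12.7 V

The load sits in parallel with R₂: R₂‖R_L = (764 × 20000) / (764 + 20000) = 735.9 Ω.
V_out = 26.7 × 735.9 / (807 + 735.9) = 26.7 × 735.9/1543 = 12.7 V.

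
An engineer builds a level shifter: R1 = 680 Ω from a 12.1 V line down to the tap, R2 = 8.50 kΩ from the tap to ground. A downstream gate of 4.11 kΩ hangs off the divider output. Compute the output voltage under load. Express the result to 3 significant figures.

The load sits in parallel with R2: R2‖R_L = (8500 × 4110) / (8500 + 4110) = 2770 Ω.
V_out = 12.1 × 2770 / (680 + 2770) = 12.1 × 2770/3450 = 9.72 V.

V_out ≈ 9.72 V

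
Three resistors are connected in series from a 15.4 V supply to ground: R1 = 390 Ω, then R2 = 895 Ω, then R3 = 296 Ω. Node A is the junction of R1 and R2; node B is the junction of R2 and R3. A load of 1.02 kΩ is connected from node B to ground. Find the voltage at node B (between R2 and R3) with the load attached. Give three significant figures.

At node B, R3 is in parallel with the load: R3‖R_L = 229.4 Ω.
Below node A the resistance is R2 + (R3‖R_L) = 1124 Ω, so V_A = 15.4 × 1124/1514 = 11.43 V.
Then V_B = V_A × (R3‖R_L)/(R2 + R3‖R_L) = 11.43 × 229.4/1124 = 2.33 V.

V ≈ 2.33 V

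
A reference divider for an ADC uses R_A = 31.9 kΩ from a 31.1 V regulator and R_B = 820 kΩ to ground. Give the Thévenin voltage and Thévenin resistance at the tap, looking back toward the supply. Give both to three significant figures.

V_th = 29.9 V, R_th = 30.7 kΩ

V_th is the open-circuit tap voltage: 31.1 × 820/(31.9 + 820) = 29.9 V.
With the supply zeroed, R_A and R_B appear in parallel from the tap: R_th = R_A‖R_B = (31.9 × 820)/851.9 = 30.7 kΩ.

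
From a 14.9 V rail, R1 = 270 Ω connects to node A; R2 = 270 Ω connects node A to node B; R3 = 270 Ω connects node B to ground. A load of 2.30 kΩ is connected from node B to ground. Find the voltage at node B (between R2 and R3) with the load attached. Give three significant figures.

At node B, R3 is in parallel with the load: R3‖R_L = 241.6 Ω.
Below node A the resistance is R2 + (R3‖R_L) = 511.6 Ω, so V_A = 14.9 × 511.6/781.6 = 9.753 V.
Then V_B = V_A × (R3‖R_L)/(R2 + R3‖R_L) = 9.753 × 241.6/511.6 = 4.61 V.

V ≈ 4.61 V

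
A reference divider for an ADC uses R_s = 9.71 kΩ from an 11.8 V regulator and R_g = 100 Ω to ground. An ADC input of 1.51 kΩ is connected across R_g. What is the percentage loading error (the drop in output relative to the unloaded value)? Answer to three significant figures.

The divider's output (Thévenin) resistance is R_s‖R_g = 98.98 Ω.
Fractional drop under load = R_th/(R_th + R_L) = 98.98 / (98.98 + 1510) = 0.06152.
So the output falls by 6.15 %.

6.15 %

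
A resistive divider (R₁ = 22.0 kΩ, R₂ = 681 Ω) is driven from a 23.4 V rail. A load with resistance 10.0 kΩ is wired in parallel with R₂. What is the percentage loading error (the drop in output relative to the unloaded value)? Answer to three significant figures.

6.20 %

The divider's output (Thévenin) resistance is R₁‖R₂ = 660.6 Ω.
Fractional drop under load = R_th/(R_th + R_L) = 660.6 / (660.6 + 10000) = 0.06196.
So the output falls by 6.20 %.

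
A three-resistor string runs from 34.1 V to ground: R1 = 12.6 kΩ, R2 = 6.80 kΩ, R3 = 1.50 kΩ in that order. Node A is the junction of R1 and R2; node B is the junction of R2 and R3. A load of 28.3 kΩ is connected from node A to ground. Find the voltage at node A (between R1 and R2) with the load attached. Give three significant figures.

V ≈ 11.5 V

Below node A the series string R2+R3 = 8.300 kΩ sits in parallel with the 28.3 kΩ load: 6.418 kΩ.
V_A = 34.1 × 6.418/(12.6 + 6.418) = 11.5 V.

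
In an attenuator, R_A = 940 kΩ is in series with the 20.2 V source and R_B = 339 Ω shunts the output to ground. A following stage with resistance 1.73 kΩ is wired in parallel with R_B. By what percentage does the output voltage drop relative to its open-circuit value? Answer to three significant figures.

16.4 %

Unloaded V = 20.2 × 339/940300 = 0.007282 V.
Loaded: R_B‖R_L = 283.5 Ω, giving V = 20.2 × 283.5/940300 = 0.006089 V.
Drop = (0.007282 − 0.006089) / 0.007282 = 16.4 %.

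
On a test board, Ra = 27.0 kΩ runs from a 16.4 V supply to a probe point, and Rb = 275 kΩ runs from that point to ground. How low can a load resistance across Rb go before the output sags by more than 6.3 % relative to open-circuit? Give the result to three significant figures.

Output resistance R_th = Ra‖Rb = (27.0 × 275)/302.0 = 24.59 kΩ.
The fractional drop is R_th/(R_th + R_L); requiring this ≤ 0.0630 gives R_L ≥ R_th(1/0.0630 − 1) = 24.59 × 14.87 = 366 kΩ.

R_L(min) ≈ 366 kΩ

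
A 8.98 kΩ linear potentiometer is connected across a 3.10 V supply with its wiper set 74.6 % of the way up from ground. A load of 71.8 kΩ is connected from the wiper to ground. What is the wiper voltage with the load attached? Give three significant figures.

V ≈ 2.26 V

The wiper splits the pot into (1−α)R = 2.281 kΩ above and αR = 6.699 kΩ below.
Lower section ‖ load = 6.127 kΩ.
V_wiper = 3.10 × 6.127/(2.281 + 6.127) = 2.26 V.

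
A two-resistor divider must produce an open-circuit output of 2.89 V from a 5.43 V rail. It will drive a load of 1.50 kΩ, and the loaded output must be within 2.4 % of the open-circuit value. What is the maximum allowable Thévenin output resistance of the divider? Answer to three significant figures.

R_th ≤ 36.9 Ω

Loading drop = R_th/(R_th + R_L) ≤ 0.0240, so R_th ≤ R_L · ε/(1−ε) = 1.50 kΩ × 0.0240/0.9760 = 36.9 Ω.
(Any R1, R2 with R2/(R1+R2) = 0.532 and R1‖R2 ≤ 36.9 Ω will meet the spec.)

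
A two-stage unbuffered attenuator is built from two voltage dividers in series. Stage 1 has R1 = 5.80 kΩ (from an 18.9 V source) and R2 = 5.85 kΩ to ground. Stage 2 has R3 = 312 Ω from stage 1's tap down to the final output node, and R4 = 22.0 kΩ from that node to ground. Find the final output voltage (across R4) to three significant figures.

Stage 2 presents R3+R4 = 22310 Ω as a load on stage 1's tap.
Stage 1's lower leg becomes R2‖(R3+R4) = 4635 Ω, so V_mid = 18.9 × 4635/10430 = 8.395 V.
Stage 2 is itself unloaded: V_out = V_mid × R4/(R3+R4) = 8.395 × 22000/22310 = 8.28 V.

V_out ≈ 8.28 V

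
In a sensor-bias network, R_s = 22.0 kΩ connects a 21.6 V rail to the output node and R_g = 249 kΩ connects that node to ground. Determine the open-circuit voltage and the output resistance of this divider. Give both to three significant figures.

V_th = 19.8 V, R_th = 20.2 kΩ

V_th is the open-circuit tap voltage: 21.6 × 249/(22.0 + 249) = 19.8 V.
With the supply zeroed, R_s and R_g appear in parallel from the tap: R_th = R_s‖R_g = (22.0 × 249)/271.0 = 20.2 kΩ.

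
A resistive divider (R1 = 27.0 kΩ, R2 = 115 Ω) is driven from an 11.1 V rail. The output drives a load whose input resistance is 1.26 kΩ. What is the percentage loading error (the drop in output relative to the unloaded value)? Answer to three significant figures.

8.33 %

Unloaded V = 11.1 × 115/27120 = 0.047077 V.
Loaded: R2‖R_L = 105.4 Ω, giving V = 11.1 × 105.4/27110 = 0.043155 V.
Drop = (0.047077 − 0.043155) / 0.047077 = 8.33 %.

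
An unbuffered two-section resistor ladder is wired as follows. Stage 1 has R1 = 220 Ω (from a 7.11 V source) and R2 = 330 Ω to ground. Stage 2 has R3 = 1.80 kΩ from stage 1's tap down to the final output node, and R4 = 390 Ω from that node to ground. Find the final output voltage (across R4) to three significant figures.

V_out ≈ 0.717 V

Stage 2 presents R3+R4 = 2190 Ω as a load on stage 1's tap.
Stage 1's lower leg becomes R2‖(R3+R4) = 286.8 Ω, so V_mid = 7.11 × 286.8/506.8 = 4.023 V.
Stage 2 is itself unloaded: V_out = V_mid × R4/(R3+R4) = 4.023 × 390/2190 = 0.717 V.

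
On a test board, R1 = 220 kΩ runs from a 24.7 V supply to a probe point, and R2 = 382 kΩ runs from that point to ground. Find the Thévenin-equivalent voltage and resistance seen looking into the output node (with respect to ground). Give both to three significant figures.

V_th is the open-circuit tap voltage: 24.7 × 382/(220 + 382) = 15.7 V.
With the supply zeroed, R1 and R2 appear in parallel from the tap: R_th = R1‖R2 = (220 × 382)/602.0 = 140 kΩ.

V_th = 15.7 V, R_th = 140 kΩ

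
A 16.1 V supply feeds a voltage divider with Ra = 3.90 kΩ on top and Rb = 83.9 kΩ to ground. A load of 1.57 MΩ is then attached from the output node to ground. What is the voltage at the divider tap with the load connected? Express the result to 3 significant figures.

The load sits in parallel with Rb: Rb‖R_L = (83.9 × 1570) / (83.9 + 1570) = 79.64 kΩ.
V_out = 16.1 × 79.64 / (3.90 + 79.64) = 16.1 × 79.64/83.54 = 15.3 V.
(Unloaded it would have been 15.4 V.)

V_out ≈ 15.3 V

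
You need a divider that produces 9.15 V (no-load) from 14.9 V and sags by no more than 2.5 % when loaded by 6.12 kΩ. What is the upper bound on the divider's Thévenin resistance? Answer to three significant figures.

Loading drop = R_th/(R_th + R_L) ≤ 0.0250, so R_th ≤ R_L · ε/(1−ε) = 6.12 kΩ × 0.0250/0.9750 = 157 Ω.

R_th ≤ 157 Ω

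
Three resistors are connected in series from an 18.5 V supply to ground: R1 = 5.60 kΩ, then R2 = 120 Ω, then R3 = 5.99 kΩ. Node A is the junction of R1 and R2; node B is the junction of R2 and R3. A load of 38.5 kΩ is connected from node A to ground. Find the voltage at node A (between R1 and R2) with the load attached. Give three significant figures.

Below node A the series string R2+R3 = 6110 Ω sits in parallel with the 38500 Ω load: 5273 Ω.
V_A = 18.5 × 5273/(5600 + 5273) = 8.97 V.

V ≈ 8.97 V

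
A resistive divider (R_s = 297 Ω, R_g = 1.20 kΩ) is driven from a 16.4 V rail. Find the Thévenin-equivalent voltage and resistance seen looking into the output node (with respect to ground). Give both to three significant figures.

V_th is the open-circuit tap voltage: 16.4 × 1200/(297 + 1200) = 13.1 V.
With the supply zeroed, R_s and R_g appear in parallel from the tap: R_th = R_s‖R_g = (297 × 1200)/1497 = 238 Ω.

V_th = 13.1 V, R_th = 238 Ω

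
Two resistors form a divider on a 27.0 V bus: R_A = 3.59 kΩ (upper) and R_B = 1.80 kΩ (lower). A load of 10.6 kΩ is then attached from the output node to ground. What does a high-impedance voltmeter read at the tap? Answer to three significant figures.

V_out ≈ 8.10 V

The load sits in parallel with R_B: R_B‖R_L = (1.80 × 10.6) / (1.80 + 10.6) = 1.539 kΩ.
V_out = 27.0 × 1.539 / (3.59 + 1.539) = 27.0 × 1.539/5.129 = 8.10 V.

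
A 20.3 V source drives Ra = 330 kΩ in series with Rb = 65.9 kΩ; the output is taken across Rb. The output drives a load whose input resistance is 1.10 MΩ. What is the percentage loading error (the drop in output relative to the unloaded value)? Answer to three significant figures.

4.76 %

The divider's output (Thévenin) resistance is Ra‖Rb = 54.93 kΩ.
Fractional drop under load = R_th/(R_th + R_L) = 54.93 / (54.93 + 1100) = 0.04756.
So the output falls by 4.76 %.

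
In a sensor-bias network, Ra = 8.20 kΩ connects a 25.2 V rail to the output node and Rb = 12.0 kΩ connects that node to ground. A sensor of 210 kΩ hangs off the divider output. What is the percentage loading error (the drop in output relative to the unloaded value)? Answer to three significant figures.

The divider's output (Thévenin) resistance is Ra‖Rb = 4.871 kΩ.
Fractional drop under load = R_th/(R_th + R_L) = 4.871 / (4.871 + 210) = 0.02267.
So the output falls by 2.27 %.

2.27 %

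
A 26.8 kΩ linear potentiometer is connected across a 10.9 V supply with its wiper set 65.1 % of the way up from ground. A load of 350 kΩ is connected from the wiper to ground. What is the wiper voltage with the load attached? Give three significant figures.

V ≈ 6.97 V

The wiper splits the pot into (1−α)R = 9.353 kΩ above and αR = 17.45 kΩ below.
Lower section ‖ load = 16.62 kΩ.
V_wiper = 10.9 × 16.62/(9.353 + 16.62) = 6.97 V.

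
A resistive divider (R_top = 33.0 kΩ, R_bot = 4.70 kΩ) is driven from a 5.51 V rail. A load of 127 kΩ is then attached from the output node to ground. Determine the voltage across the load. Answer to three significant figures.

The load sits in parallel with R_bot: R_bot‖R_L = (4.70 × 127) / (4.70 + 127) = 4.532 kΩ.
V_out = 5.51 × 4.532 / (33.0 + 4.532) = 5.51 × 4.532/37.53 = 0.665 V.

V_out ≈ 0.665 V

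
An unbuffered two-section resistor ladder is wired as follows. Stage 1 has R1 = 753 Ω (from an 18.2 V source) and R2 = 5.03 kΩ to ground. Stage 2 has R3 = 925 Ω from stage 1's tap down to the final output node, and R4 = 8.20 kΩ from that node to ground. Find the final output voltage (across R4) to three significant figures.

V_out ≈ 13.3 V

Stage 2 presents R3+R4 = 9125 Ω as a load on stage 1's tap.
Stage 1's lower leg becomes R2‖(R3+R4) = 3243 Ω, so V_mid = 18.2 × 3243/3996 = 14.77 V.
Stage 2 is itself unloaded: V_out = V_mid × R4/(R3+R4) = 14.77 × 8200/9125 = 13.3 V.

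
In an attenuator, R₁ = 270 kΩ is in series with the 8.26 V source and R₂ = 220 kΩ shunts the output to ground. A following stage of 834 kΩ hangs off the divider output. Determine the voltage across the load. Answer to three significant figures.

V_out ≈ 3.24 V

The load sits in parallel with R₂: R₂‖R_L = (220 × 834) / (220 + 834) = 174.1 kΩ.
V_out = 8.26 × 174.1 / (270 + 174.1) = 8.26 × 174.1/444.1 = 3.24 V.
(Unloaded it would have been 3.71 V.)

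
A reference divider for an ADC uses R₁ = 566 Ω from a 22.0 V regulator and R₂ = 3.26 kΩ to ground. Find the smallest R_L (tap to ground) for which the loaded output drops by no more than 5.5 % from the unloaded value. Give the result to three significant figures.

R_L(min) ≈ 8.29 kΩ

Output resistance R_th = R₁‖R₂ = (566 × 3260)/3826 = 482.3 Ω.
The fractional drop is R_th/(R_th + R_L); requiring this ≤ 0.0550 gives R_L ≥ R_th(1/0.0550 − 1) = 482.3 × 17.18 = 8.29 kΩ.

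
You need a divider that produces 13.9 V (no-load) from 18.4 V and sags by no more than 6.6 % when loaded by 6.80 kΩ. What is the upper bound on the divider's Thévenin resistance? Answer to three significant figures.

R_th ≤ 481 Ω

Loading drop = R_th/(R_th + R_L) ≤ 0.0660, so R_th ≤ R_L · ε/(1−ε) = 6.80 kΩ × 0.0660/0.9340 = 481 Ω.
(Any R1, R2 with R2/(R1+R2) = 0.755 and R1‖R2 ≤ 481 Ω will meet the spec.)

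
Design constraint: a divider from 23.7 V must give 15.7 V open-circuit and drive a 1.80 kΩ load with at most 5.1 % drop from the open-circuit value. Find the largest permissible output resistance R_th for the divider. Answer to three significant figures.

R_th ≤ 96.7 Ω

Loading drop = R_th/(R_th + R_L) ≤ 0.0510, so R_th ≤ R_L · ε/(1−ε) = 1.80 kΩ × 0.0510/0.9490 = 96.7 Ω.
(Any R1, R2 with R2/(R1+R2) = 0.662 and R1‖R2 ≤ 96.7 Ω will meet the spec.)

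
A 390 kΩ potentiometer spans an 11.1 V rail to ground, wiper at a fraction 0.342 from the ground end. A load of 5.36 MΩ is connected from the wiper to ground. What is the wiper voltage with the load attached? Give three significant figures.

The wiper splits the pot into (1−α)R = 256.6 kΩ above and αR = 133.4 kΩ below.
Lower section ‖ load = 130.1 kΩ.
V_wiper = 11.1 × 130.1/(256.6 + 130.1) = 3.74 V.

V ≈ 3.74 V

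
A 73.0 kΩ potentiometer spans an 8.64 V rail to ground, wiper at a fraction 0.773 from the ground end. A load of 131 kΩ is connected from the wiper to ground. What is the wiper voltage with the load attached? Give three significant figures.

The wiper splits the pot into (1−α)R = 16.57 kΩ above and αR = 56.43 kΩ below.
Lower section ‖ load = 39.44 kΩ.
V_wiper = 8.64 × 39.44/(16.57 + 39.44) = 6.08 V.

V ≈ 6.08 V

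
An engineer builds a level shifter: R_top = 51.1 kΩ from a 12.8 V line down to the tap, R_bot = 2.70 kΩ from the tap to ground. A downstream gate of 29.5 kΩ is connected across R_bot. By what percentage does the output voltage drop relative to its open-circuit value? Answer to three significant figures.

The divider's output (Thévenin) resistance is R_top‖R_bot = 2.564 kΩ.
Fractional drop under load = R_th/(R_th + R_L) = 2.564 / (2.564 + 29.5) = 0.07998.
So the output falls by 8.00 %.

8.00 %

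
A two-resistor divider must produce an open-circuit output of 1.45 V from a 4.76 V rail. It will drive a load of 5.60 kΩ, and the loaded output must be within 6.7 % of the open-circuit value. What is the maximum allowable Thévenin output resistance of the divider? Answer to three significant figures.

Loading drop = R_th/(R_th + R_L) ≤ 0.0670, so R_th ≤ R_L · ε/(1−ε) = 5.60 kΩ × 0.0670/0.9330 = 402 Ω.
(Any R1, R2 with R2/(R1+R2) = 0.305 and R1‖R2 ≤ 402 Ω will meet the spec.)

R_th ≤ 402 Ω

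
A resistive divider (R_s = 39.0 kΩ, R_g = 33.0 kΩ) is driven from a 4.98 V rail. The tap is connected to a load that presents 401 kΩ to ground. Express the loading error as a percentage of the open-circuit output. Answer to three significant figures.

The divider's output (Thévenin) resistance is R_s‖R_g = 17.88 kΩ.
Fractional drop under load = R_th/(R_th + R_L) = 17.88 / (17.88 + 401) = 0.04267.
So the output falls by 4.27 %.

4.27 %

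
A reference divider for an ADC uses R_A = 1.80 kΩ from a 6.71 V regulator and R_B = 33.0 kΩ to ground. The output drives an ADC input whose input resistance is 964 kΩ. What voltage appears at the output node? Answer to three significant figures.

The load sits in parallel with R_B: R_B‖R_L = (33.0 × 964) / (33.0 + 964) = 31.91 kΩ.
V_out = 6.71 × 31.91 / (1.80 + 31.91) = 6.71 × 31.91/33.71 = 6.35 V.

V_out ≈ 6.35 V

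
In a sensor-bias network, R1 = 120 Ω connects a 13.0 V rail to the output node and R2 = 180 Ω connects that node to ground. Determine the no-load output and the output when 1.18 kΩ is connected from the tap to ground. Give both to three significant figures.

Open-circuit: V = 13.0 × 180/(120 + 180) = 7.80 V.
With the load, R2 becomes R2‖R_L = 156.2 Ω, so V = 13.0 × 156.2/276.2 = 7.35 V.

Unloaded: 7.80 V; loaded: 7.35 V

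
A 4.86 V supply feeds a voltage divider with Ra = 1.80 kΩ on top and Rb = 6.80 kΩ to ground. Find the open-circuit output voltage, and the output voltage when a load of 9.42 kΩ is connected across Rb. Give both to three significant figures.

Unloaded: 3.84 V; loaded: 3.34 V

Open-circuit: V = 4.86 × 6.80/(1.80 + 6.80) = 3.84 V.
With the load, Rb becomes Rb‖R_L = 3.949 kΩ, so V = 4.86 × 3.949/5.749 = 3.34 V.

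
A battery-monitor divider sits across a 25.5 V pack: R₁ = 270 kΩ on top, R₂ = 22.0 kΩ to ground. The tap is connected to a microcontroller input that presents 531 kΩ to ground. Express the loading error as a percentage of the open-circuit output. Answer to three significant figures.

3.69 %

The divider's output (Thévenin) resistance is R₁‖R₂ = 20.34 kΩ.
Fractional drop under load = R_th/(R_th + R_L) = 20.34 / (20.34 + 531) = 0.03690.
So the output falls by 3.69 %.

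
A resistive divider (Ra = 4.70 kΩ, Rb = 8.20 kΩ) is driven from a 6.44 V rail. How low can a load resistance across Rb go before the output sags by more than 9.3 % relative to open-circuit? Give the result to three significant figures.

R_L(min) ≈ 29.1 kΩ

Output resistance R_th = Ra‖Rb = (4.70 × 8.20)/12.90 = 2.988 kΩ.
The fractional drop is R_th/(R_th + R_L); requiring this ≤ 0.0930 gives R_L ≥ R_th(1/0.0930 − 1) = 2.988 × 9.753 = 29.1 kΩ.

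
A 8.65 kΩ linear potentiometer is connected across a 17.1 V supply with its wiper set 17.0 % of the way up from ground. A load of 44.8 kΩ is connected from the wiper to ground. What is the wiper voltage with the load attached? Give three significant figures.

The wiper splits the pot into (1−α)R = 7.179 kΩ above and αR = 1.470 kΩ below.
Lower section ‖ load = 1.424 kΩ.
V_wiper = 17.1 × 1.424/(7.179 + 1.424) = 2.83 V.

V ≈ 2.83 V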